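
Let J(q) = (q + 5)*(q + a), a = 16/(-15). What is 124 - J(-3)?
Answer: 1982/15 ≈ 132.13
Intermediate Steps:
a = -16/15 (a = 16*(-1/15) = -16/15 ≈ -1.0667)
J(q) = (5 + q)*(-16/15 + q) (J(q) = (q + 5)*(q - 16/15) = (5 + q)*(-16/15 + q))
124 - J(-3) = 124 - (-16/3 + (-3)² + (59/15)*(-3)) = 124 - (-16/3 + 9 - 59/5) = 124 - 1*(-122/15) = 124 + 122/15 = 1982/15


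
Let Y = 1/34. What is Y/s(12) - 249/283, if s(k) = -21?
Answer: -178069/202062 ≈ -0.88126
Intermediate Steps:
Y = 1/34 ≈ 0.029412
Y/s(12) - 249/283 = (1/34)/(-21) - 249/283 = (1/34)*(-1/21) - 249*1/283 = -1/714 - 249/283 = -178069/202062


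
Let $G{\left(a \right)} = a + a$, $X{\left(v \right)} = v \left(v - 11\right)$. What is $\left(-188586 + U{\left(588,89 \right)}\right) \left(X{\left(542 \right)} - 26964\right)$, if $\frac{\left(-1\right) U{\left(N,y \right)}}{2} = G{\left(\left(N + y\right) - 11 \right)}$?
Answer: $-49885267500$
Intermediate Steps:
$X{\left(v \right)} = v \left(-11 + v\right)$
$G{\left(a \right)} = 2 a$
$U{\left(N,y \right)} = 44 - 4 N - 4 y$ ($U{\left(N,y \right)} = - 2 \cdot 2 \left(\left(N + y\right) - 11\right) = - 2 \cdot 2 \left(-11 + N + y\right) = - 2 \left(-22 + 2 N + 2 y\right) = 44 - 4 N - 4 y$)
$\left(-188586 + U{\left(588,89 \right)}\right) \left(X{\left(542 \right)} - 26964\right) = \left(-188586 - 2664\right) \left(542 \left(-11 + 542\right) - 26964\right) = \left(-188586 - 2664\right) \left(542 \cdot 531 - 26964\right) = \left(-188586 - 2664\right) \left(287802 - 26964\right) = \left(-191250\right) 260838 = -49885267500$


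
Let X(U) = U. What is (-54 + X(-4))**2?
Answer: 3364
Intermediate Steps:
(-54 + X(-4))**2 = (-54 - 4)**2 = (-58)**2 = 3364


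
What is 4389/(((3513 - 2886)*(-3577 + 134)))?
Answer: -7/3443 ≈ -0.0020331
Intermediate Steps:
4389/(((3513 - 2886)*(-3577 + 134))) = 4389/((627*(-3443))) = 4389/(-2158761) = 4389*(-1/2158761) = -7/3443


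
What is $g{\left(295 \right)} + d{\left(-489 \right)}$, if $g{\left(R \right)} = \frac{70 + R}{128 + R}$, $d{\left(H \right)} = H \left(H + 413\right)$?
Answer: $\frac{15720737}{423} \approx 37165.0$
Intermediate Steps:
$d{\left(H \right)} = H \left(413 + H\right)$
$g{\left(R \right)} = \frac{70 + R}{128 + R}$
$g{\left(295 \right)} + d{\left(-489 \right)} = \frac{70 + 295}{128 + 295} - 489 \left(413 - 489\right) = \frac{1}{423} \cdot 365 - -37164 = \frac{1}{423} \cdot 365 + 37164 = \frac{365}{423} + 37164 = \frac{15720737}{423}$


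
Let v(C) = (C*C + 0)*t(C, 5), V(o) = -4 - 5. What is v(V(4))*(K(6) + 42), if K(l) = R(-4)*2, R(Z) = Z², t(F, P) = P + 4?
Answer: 53946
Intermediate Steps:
t(F, P) = 4 + P
V(o) = -9
K(l) = 32 (K(l) = (-4)²*2 = 16*2 = 32)
v(C) = 9*C² (v(C) = (C*C + 0)*(4 + 5) = (C² + 0)*9 = C²*9 = 9*C²)
v(V(4))*(K(6) + 42) = (9*(-9)²)*(32 + 42) = (9*81)*74 = 729*74 = 53946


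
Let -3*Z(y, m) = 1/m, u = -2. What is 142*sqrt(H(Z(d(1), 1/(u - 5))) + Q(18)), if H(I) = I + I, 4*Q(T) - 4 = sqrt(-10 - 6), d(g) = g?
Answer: 142*sqrt(51 + 9*I)/3 ≈ 339.33 + 29.711*I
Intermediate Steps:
Q(T) = 1 + I (Q(T) = 1 + sqrt(-10 - 6)/4 = 1 + sqrt(-16)/4 = 1 + (4*I)/4 = 1 + I)
Z(y, m) = -1/(3*m)
H(I) = 2*I
142*sqrt(H(Z(d(1), 1/(u - 5))) + Q(18)) = 142*sqrt(2*(-1/(3*(1/(-2 - 5)))) + (1 + I)) = 142*sqrt(2*(-1/(3*(1/(-7)))) + (1 + I)) = 142*sqrt(2*(-1/(3*(-1/7))) + (1 + I)) = 142*sqrt(2*(-1/3*(-7)) + (1 + I)) = 142*sqrt(2*(7/3) + (1 + I)) = 142*sqrt(14/3 + (1 + I)) = 142*sqrt(17/3 + I)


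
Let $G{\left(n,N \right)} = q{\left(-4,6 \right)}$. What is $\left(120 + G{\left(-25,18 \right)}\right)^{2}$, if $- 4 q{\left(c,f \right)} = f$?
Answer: $\frac{56169}{4} \approx 14042.0$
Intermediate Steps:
$q{\left(c,f \right)} = - \frac{f}{4}$
$G{\left(n,N \right)} = - \frac{3}{2}$ ($G{\left(n,N \right)} = \left(- \frac{1}{4}\right) 6 = - \frac{3}{2}$)
$\left(120 + G{\left(-25,18 \right)}\right)^{2} = \left(120 - \frac{3}{2}\right)^{2} = \left(\frac{237}{2}\right)^{2} = \frac{56169}{4}$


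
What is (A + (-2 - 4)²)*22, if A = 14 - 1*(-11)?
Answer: 1342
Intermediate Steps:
A = 25 (A = 14 + 11 = 25)
(A + (-2 - 4)²)*22 = (25 + (-2 - 4)²)*22 = (25 + (-6)²)*22 = (25 + 36)*22 = 61*22 = 1342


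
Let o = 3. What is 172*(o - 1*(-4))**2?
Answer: 8428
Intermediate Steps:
172*(o - 1*(-4))**2 = 172*(3 - 1*(-4))**2 = 172*(3 + 4)**2 = 172*7**2 = 172*49 = 8428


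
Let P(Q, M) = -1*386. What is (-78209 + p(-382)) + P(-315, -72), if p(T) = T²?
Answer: 67329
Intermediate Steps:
P(Q, M) = -386
(-78209 + p(-382)) + P(-315, -72) = (-78209 + (-382)²) - 386 = (-78209 + 145924) - 386 = 67715 - 386 = 67329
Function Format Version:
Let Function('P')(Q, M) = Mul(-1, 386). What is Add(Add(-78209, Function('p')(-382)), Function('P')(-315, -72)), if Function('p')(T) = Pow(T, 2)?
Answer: 67329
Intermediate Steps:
Function('P')(Q, M) = -386
Add(Add(-78209, Function('p')(-382)), Function('P')(-315, -72)) = Add(Add(-78209, Pow(-382, 2)), -386) = Add(Add(-78209, 145924), -386) = Add(67715, -386) = 67329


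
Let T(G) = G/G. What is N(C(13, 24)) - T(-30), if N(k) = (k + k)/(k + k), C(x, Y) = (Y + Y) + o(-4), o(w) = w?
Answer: 0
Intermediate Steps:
T(G) = 1
C(x, Y) = -4 + 2*Y (C(x, Y) = (Y + Y) - 4 = 2*Y - 4 = -4 + 2*Y)
N(k) = 1 (N(k) = (2*k)/((2*k)) = (2*k)*(1/(2*k)) = 1)
N(C(13, 24)) - T(-30) = 1 - 1*1 = 1 - 1 = 0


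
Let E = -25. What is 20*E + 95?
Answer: -405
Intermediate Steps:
20*E + 95 = 20*(-25) + 95 = -500 + 95 = -405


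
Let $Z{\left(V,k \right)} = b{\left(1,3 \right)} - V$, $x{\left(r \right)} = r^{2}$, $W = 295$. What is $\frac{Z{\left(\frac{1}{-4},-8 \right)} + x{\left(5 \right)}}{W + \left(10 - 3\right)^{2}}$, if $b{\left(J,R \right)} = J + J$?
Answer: $\frac{109}{1376} \approx 0.079215$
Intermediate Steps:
$b{\left(J,R \right)} = 2 J$
$Z{\left(V,k \right)} = 2 - V$ ($Z{\left(V,k \right)} = 2 \cdot 1 - V = 2 - V$)
$\frac{Z{\left(\frac{1}{-4},-8 \right)} + x{\left(5 \right)}}{W + \left(10 - 3\right)^{2}} = \frac{\left(2 - \frac{1}{-4}\right) + 5^{2}}{295 + \left(10 - 3\right)^{2}} = \frac{\left(2 - - \frac{1}{4}\right) + 25}{295 + 7^{2}} = \frac{\left(2 + \frac{1}{4}\right) + 25}{295 + 49} = \frac{\frac{9}{4} + 25}{344} = \frac{109}{4} \cdot \frac{1}{344} = \frac{109}{1376}$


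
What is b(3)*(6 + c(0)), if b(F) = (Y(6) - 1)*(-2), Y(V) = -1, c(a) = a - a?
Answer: 24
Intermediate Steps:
c(a) = 0
b(F) = 4 (b(F) = (-1 - 1)*(-2) = -2*(-2) = 4)
b(3)*(6 + c(0)) = 4*(6 + 0) = 4*6 = 24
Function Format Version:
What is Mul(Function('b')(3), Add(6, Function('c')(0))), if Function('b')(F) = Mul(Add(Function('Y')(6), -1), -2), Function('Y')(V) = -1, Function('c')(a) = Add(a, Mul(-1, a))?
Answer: 24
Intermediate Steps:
Function('c')(a) = 0
Function('b')(F) = 4 (Function('b')(F) = Mul(Add(-1, -1), -2) = Mul(-2, -2) = 4)
Mul(Function('b')(3), Add(6, Function('c')(0))) = Mul(4, Add(6, 0)) = Mul(4, 6) = 24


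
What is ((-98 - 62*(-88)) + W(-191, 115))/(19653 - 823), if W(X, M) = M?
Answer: 5473/18830 ≈ 0.29065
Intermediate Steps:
((-98 - 62*(-88)) + W(-191, 115))/(19653 - 823) = ((-98 - 62*(-88)) + 115)/(19653 - 823) = ((-98 + 5456) + 115)/18830 = (5358 + 115)*(1/18830) = 5473*(1/18830) = 5473/18830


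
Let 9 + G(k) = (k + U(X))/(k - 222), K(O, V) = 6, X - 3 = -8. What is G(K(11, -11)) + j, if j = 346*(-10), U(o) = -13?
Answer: -749297/216 ≈ -3469.0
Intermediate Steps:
X = -5 (X = 3 - 8 = -5)
G(k) = -9 + (-13 + k)/(-222 + k) (G(k) = -9 + (k - 13)/(k - 222) = -9 + (-13 + k)/(-222 + k))
j = -3460
G(K(11, -11)) + j = (1985 - 8*6)/(-222 + 6) - 3460 = (1985 - 48)/(-216) - 3460 = -1/216*1937 - 3460 = -1937/216 - 3460 = -749297/216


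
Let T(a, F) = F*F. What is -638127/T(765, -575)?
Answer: -638127/330625 ≈ -1.9301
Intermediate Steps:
T(a, F) = F²
-638127/T(765, -575) = -638127/((-575)²) = -638127/330625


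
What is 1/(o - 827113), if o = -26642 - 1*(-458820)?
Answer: -1/394935 ≈ -2.5321e-6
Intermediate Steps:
o = 432178 (o = -26642 + 458820 = 432178)
1/(o - 827113) = 1/(432178 - 827113) = 1/(-394935) = -1/394935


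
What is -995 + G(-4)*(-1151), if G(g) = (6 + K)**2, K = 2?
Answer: -74659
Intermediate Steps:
G(g) = 64 (G(g) = (6 + 2)**2 = 8**2 = 64)
-995 + G(-4)*(-1151) = -995 + 64*(-1151) = -995 - 73664 = -74659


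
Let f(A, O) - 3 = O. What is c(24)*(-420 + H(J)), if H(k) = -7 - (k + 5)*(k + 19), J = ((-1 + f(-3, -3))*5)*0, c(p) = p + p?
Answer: -25056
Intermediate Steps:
f(A, O) = 3 + O
c(p) = 2*p
J = 0 (J = ((-1 + (3 - 3))*5)*0 = ((-1 + 0)*5)*0 = -1*5*0 = -5*0 = 0)
H(k) = -7 - (5 + k)*(19 + k)
c(24)*(-420 + H(J)) = (2*24)*(-420 + (-102 - 1*0**2 - 24*0)) = 48*(-420 + (-102 - 1*0 + 0)) = 48*(-420 + (-102 + 0 + 0)) = 48*(-420 - 102) = 48*(-522) = -25056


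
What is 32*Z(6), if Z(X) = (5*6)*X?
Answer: 5760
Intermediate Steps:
Z(X) = 30*X
32*Z(6) = 32*(30*6) = 32*180 = 5760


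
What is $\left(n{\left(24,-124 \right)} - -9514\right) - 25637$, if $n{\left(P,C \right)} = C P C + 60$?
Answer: $352961$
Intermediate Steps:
$n{\left(P,C \right)} = 60 + P C^{2}$ ($n{\left(P,C \right)} = P C^{2} + 60 = 60 + P C^{2}$)
$\left(n{\left(24,-124 \right)} - -9514\right) - 25637 = \left(\left(60 + 24 \left(-124\right)^{2}\right) - -9514\right) - 25637 = \left(\left(60 + 24 \cdot 15376\right) + 9514\right) - 25637 = \left(\left(60 + 369024\right) + 9514\right) - 25637 = \left(369084 + 9514\right) - 25637 = 378598 - 25637 = 352961$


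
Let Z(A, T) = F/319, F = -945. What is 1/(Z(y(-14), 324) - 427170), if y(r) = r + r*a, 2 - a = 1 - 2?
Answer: -319/136268175 ≈ -2.3410e-6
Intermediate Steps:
a = 3 (a = 2 - (1 - 2) = 2 - 1*(-1) = 2 + 1 = 3)
y(r) = 4*r (y(r) = r + r*3 = r + 3*r = 4*r)
Z(A, T) = -945/319
1/(Z(y(-14), 324) - 427170) = 1/(-945/319 - 427170) = 1/(-136268175/319) = -319/136268175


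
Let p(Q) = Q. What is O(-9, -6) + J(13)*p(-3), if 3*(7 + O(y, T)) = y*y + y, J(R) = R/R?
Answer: 14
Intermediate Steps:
J(R) = 1
O(y, T) = -7 + y/3 + y²/3 (O(y, T) = -7 + (y*y + y)/3 = -7 + (y² + y)/3 = -7 + (y + y²)/3 = -7 + (y/3 + y²/3) = -7 + y/3 + y²/3)
O(-9, -6) + J(13)*p(-3) = (-7 + (⅓)*(-9) + (⅓)*(-9)²) + 1*(-3) = (-7 - 3 + (⅓)*81) - 3 = (-7 - 3 + 27) - 3 = 17 - 3 = 14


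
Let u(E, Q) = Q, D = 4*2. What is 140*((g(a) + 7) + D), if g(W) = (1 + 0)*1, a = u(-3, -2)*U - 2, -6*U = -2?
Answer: 2240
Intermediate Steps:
U = ⅓ (U = -⅙*(-2) = ⅓ ≈ 0.33333)
D = 8
a = -8/3 (a = -2*⅓ - 2 = -⅔ - 2 = -8/3 ≈ -2.6667)
g(W) = 1 (g(W) = 1*1 = 1)
140*((g(a) + 7) + D) = 140*((1 + 7) + 8) = 140*(8 + 8) = 140*16 = 2240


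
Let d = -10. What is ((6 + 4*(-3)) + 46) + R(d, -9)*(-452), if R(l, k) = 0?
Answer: 40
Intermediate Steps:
((6 + 4*(-3)) + 46) + R(d, -9)*(-452) = ((6 + 4*(-3)) + 46) + 0*(-452) = ((6 - 12) + 46) + 0 = (-6 + 46) + 0 = 40 + 0 = 40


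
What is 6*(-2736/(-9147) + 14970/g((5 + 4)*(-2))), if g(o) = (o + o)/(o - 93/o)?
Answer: 585791467/18294 ≈ 32021.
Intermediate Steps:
g(o) = 2*o/(o - 93/o) (g(o) = (2*o)/(o - 93/o) = 2*o/(o - 93/o))
6*(-2736/(-9147) + 14970/g((5 + 4)*(-2))) = 6*(-2736/(-9147) + 14970/((2*((5 + 4)*(-2))²/(-93 + ((5 + 4)*(-2))²)))) = 6*(-2736*(-1/9147) + 14970/((2*(9*(-2))²/(-93 + (9*(-2))²)))) = 6*(912/3049 + 14970/((2*(-18)²/(-93 + (-18)²)))) = 6*(912/3049 + 14970/((2*324/(-93 + 324)))) = 6*(912/3049 + 14970/((2*324/231))) = 6*(912/3049 + 14970/((2*324*(1/231)))) = 6*(912/3049 + 14970/(216/77)) = 6*(912/3049 + 14970*(77/216)) = 6*(912/3049 + 192115/36) = 6*(585791467/109764) = 585791467/18294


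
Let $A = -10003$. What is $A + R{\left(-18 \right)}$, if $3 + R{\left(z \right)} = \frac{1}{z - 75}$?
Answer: $- \frac{930559}{93} \approx -10006.0$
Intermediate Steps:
$R{\left(z \right)} = -3 + \frac{1}{-75 + z}$ ($R{\left(z \right)} = -3 + \frac{1}{z - 75} = -3 + \frac{1}{-75 + z}$)
$A + R{\left(-18 \right)} = -10003 + \frac{226 - -54}{-75 - 18} = -10003 + \frac{226 + 54}{-93} = -10003 - \frac{280}{93} = - \frac{930559}{93}$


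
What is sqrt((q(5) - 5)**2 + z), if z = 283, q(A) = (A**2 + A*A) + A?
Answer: 11*sqrt(23) ≈ 52.754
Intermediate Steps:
q(A) = A + 2*A**2 (q(A) = (A**2 + A**2) + A = 2*A**2 + A = A + 2*A**2)
sqrt((q(5) - 5)**2 + z) = sqrt((5*(1 + 2*5) - 5)**2 + 283) = sqrt((5*(1 + 10) - 5)**2 + 283) = sqrt((5*11 - 5)**2 + 283) = sqrt((55 - 5)**2 + 283) = sqrt(50**2 + 283) = sqrt(2500 + 283) = sqrt(2783) = 11*sqrt(23)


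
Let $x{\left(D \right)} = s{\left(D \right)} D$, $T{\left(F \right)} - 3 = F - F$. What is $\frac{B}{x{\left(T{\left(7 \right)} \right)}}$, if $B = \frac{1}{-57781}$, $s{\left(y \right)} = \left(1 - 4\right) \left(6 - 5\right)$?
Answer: $\frac{1}{520029} \approx 1.923 \cdot 10^{-6}$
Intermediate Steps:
$T{\left(F \right)} = 3$ ($T{\left(F \right)} = 3 + \left(F - F\right) = 3 + 0 = 3$)
$s{\left(y \right)} = -3$ ($s{\left(y \right)} = \left(-3\right) 1 = -3$)
$B = - \frac{1}{57781} \approx -1.7307 \cdot 10^{-5}$
$x{\left(D \right)} = - 3 D$
$\frac{B}{x{\left(T{\left(7 \right)} \right)}} = - \frac{1}{57781 \left(\left(-3\right) 3\right)} = - \frac{1}{57781 \left(-9\right)} = \left(- \frac{1}{57781}\right) \left(- \frac{1}{9}\right) = \frac{1}{520029}$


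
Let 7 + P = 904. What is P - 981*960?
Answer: -940863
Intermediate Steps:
P = 897 (P = -7 + 904 = 897)
P - 981*960 = 897 - 981*960 = 897 - 941760 = -940863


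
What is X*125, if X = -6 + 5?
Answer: -125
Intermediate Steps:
X = -1
X*125 = -1*125 = -125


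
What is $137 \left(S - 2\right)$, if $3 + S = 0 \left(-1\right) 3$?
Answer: $-685$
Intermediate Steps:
$S = -3$ ($S = -3 + 0 \left(-1\right) 3 = -3 + 0 \cdot 3 = -3 + 0 = -3$)
$137 \left(S - 2\right) = 137 \left(-3 - 2\right) = 137 \left(-5\right) = -685$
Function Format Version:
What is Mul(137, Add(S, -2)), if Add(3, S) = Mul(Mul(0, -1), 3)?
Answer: -685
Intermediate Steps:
S = -3 (S = Add(-3, Mul(Mul(0, -1), 3)) = Add(-3, Mul(0, 3)) = Add(-3, 0) = -3)
Mul(137, Add(S, -2)) = Mul(137, Add(-3, -2)) = Mul(137, -5) = -685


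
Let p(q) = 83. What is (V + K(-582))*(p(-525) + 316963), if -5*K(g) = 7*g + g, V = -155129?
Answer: -244438978494/5 ≈ -4.8888e+10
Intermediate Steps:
K(g) = -8*g/5 (K(g) = -(7*g + g)/5 = -8*g/5)
(V + K(-582))*(p(-525) + 316963) = (-155129 - 8/5*(-582))*(83 + 316963) = (-155129 + 4656/5)*317046 = -770989/5*317046 = -244438978494/5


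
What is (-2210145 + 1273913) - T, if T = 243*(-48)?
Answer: -924568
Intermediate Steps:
T = -11664
(-2210145 + 1273913) - T = (-2210145 + 1273913) - 1*(-11664) = -936232 + 11664 = -924568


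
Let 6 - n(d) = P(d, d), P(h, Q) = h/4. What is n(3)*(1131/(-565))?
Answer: -23751/2260 ≈ -10.509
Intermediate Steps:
P(h, Q) = h/4 (P(h, Q) = h*(1/4) = h/4)
n(d) = 6 - d/4
n(3)*(1131/(-565)) = (6 - 1/4*3)*(1131/(-565)) = (6 - 3/4)*(1131*(-1/565)) = (21/4)*(-1131/565) = -23751/2260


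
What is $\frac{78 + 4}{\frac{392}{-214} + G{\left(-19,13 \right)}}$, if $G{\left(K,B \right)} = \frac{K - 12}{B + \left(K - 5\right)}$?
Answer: $\frac{96514}{1161} \approx 83.13$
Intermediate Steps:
$G{\left(K,B \right)} = \frac{-12 + K}{-5 + B + K}$ ($G{\left(K,B \right)} = \frac{-12 + K}{B + \left(-5 + K\right)} = \frac{-12 + K}{-5 + B + K}$)
$\frac{78 + 4}{\frac{392}{-214} + G{\left(-19,13 \right)}} = \frac{78 + 4}{\frac{392}{-214} + \frac{-12 - 19}{-5 + 13 - 19}} = \frac{82}{392 \left(- \frac{1}{214}\right) + \frac{1}{-11} \left(-31\right)} = \frac{82}{- \frac{196}{107} - - \frac{31}{11}} = \frac{82}{- \frac{196}{107} + \frac{31}{11}} = \frac{82}{\frac{1161}{1177}} = 82 \cdot \frac{1177}{1161} = \frac{96514}{1161}$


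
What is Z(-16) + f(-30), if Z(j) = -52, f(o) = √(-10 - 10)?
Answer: -52 + 2*I*√5 ≈ -52.0 + 4.4721*I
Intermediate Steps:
f(o) = 2*I*√5 (f(o) = √(-20) = 2*I*√5)
Z(-16) + f(-30) = -52 + 2*I*√5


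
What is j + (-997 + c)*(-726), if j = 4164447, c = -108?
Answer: 4966677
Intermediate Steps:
j + (-997 + c)*(-726) = 4164447 + (-997 - 108)*(-726) = 4164447 - 1105*(-726) = 4164447 + 802230 = 4966677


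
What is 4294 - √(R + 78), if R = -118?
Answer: 4294 - 2*I*√10 ≈ 4294.0 - 6.3246*I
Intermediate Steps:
4294 - √(R + 78) = 4294 - √(-118 + 78) = 4294 - √(-40) = 4294 - 2*I*√10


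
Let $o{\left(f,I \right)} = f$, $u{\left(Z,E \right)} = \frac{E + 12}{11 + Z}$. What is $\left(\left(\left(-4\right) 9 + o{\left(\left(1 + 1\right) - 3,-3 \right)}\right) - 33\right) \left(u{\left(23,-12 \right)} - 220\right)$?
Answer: $15400$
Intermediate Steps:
$u{\left(Z,E \right)} = \frac{12 + E}{11 + Z}$
$\left(\left(\left(-4\right) 9 + o{\left(\left(1 + 1\right) - 3,-3 \right)}\right) - 33\right) \left(u{\left(23,-12 \right)} - 220\right) = \left(\left(\left(-4\right) 9 + \left(\left(1 + 1\right) - 3\right)\right) - 33\right) \left(\frac{12 - 12}{11 + 23} - 220\right) = \left(\left(-36 + \left(2 - 3\right)\right) - 33\right) \left(\frac{1}{34} \cdot 0 - 220\right) = \left(\left(-36 - 1\right) - 33\right) \left(\frac{1}{34} \cdot 0 - 220\right) = \left(-37 - 33\right) \left(0 - 220\right) = \left(-70\right) \left(-220\right) = 15400$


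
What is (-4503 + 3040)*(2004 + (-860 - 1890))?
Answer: 1091398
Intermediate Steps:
(-4503 + 3040)*(2004 + (-860 - 1890)) = -1463*(2004 - 2750) = -1463*(-746) = 1091398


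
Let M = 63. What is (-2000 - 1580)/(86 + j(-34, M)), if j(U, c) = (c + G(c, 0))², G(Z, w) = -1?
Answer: -358/393 ≈ -0.91094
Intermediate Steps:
j(U, c) = (-1 + c)² (j(U, c) = (c - 1)² = (-1 + c)²)
(-2000 - 1580)/(86 + j(-34, M)) = (-2000 - 1580)/(86 + (-1 + 63)²) = -3580/(86 + 62²) = -3580/(86 + 3844) = -3580/3930 = -3580*1/3930 = -358/393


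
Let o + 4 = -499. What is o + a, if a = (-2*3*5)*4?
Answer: -623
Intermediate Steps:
o = -503 (o = -4 - 499 = -503)
a = -120 (a = -6*5*4 = -30*4 = -120)
o + a = -503 - 120 = -623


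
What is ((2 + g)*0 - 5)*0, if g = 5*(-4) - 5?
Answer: 0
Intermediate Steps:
g = -25 (g = -20 - 5 = -25)
((2 + g)*0 - 5)*0 = ((2 - 25)*0 - 5)*0 = (-23*0 - 5)*0 = (0 - 5)*0 = -5*0 = 0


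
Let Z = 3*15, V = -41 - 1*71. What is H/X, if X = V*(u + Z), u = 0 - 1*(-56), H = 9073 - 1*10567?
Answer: 747/5656 ≈ 0.13207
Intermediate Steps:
V = -112 (V = -41 - 71 = -112)
Z = 45
H = -1494 (H = 9073 - 10567 = -1494)
u = 56 (u = 0 + 56 = 56)
X = -11312 (X = -112*(56 + 45) = -112*101 = -11312)
H/X = -1494/(-11312) = -1494*(-1/11312) = 747/5656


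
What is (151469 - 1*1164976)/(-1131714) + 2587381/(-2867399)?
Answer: -22046342741/3245075591886 ≈ -0.0067938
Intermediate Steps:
(151469 - 1*1164976)/(-1131714) + 2587381/(-2867399) = (151469 - 1164976)*(-1/1131714) + 2587381*(-1/2867399) = -1013507*(-1/1131714) - 2587381/2867399 = 1013507/1131714 - 2587381/2867399 = -22046342741/3245075591886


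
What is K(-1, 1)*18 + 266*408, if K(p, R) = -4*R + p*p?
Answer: 108474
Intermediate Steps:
K(p, R) = p² - 4*R (K(p, R) = -4*R + p² = p² - 4*R)
K(-1, 1)*18 + 266*408 = ((-1)² - 4*1)*18 + 266*408 = (1 - 4)*18 + 108528 = -3*18 + 108528 = -54 + 108528 = 108474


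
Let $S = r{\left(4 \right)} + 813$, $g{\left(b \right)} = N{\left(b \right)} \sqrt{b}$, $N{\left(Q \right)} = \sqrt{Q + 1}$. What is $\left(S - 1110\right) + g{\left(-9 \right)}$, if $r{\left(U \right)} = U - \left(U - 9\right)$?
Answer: $-288 - 6 \sqrt{2} \approx -296.49$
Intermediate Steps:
$N{\left(Q \right)} = \sqrt{1 + Q}$
$r{\left(U \right)} = 9$ ($r{\left(U \right)} = U - \left(-9 + U\right) = 9$)
$g{\left(b \right)} = \sqrt{b} \sqrt{1 + b}$ ($g{\left(b \right)} = \sqrt{1 + b} \sqrt{b} = \sqrt{b} \sqrt{1 + b}$)
$S = 822$ ($S = 9 + 813 = 822$)
$\left(S - 1110\right) + g{\left(-9 \right)} = \left(822 - 1110\right) + \sqrt{-9} \sqrt{1 - 9} = -288 + 3 i \sqrt{-8} = -288 + 3 i 2 i \sqrt{2} = -288 - 6 \sqrt{2}$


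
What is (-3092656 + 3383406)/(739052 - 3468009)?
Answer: -290750/2728957 ≈ -0.10654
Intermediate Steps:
(-3092656 + 3383406)/(739052 - 3468009) = 290750/(-2728957) = 290750*(-1/2728957) = -290750/2728957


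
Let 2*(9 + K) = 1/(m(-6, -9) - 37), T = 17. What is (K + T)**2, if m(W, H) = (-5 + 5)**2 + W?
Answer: 471969/7396 ≈ 63.814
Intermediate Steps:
m(W, H) = W (m(W, H) = 0**2 + W = 0 + W = W)
K = -775/86 (K = -9 + 1/(2*(-6 - 37)) = -9 + (1/2)/(-43) = -9 + (1/2)*(-1/43) = -9 - 1/86 = -775/86 ≈ -9.0116)
(K + T)**2 = (-775/86 + 17)**2 = (687/86)**2 = 471969/7396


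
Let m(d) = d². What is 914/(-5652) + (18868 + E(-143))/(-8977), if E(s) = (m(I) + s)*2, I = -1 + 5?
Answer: -56705653/25369002 ≈ -2.2352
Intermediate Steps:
I = 4
E(s) = 32 + 2*s (E(s) = (4² + s)*2 = (16 + s)*2 = 32 + 2*s)
914/(-5652) + (18868 + E(-143))/(-8977) = 914/(-5652) + (18868 + (32 + 2*(-143)))/(-8977) = 914*(-1/5652) + (18868 + (32 - 286))*(-1/8977) = -457/2826 + (18868 - 254)*(-1/8977) = -457/2826 + 18614*(-1/8977) = -457/2826 - 18614/8977 = -56705653/25369002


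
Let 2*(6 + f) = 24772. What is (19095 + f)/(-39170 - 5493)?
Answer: -31475/44663 ≈ -0.70472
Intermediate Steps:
f = 12380 (f = -6 + (½)*24772 = -6 + 12386 = 12380)
(19095 + f)/(-39170 - 5493) = (19095 + 12380)/(-39170 - 5493) = 31475/(-44663) = 31475*(-1/44663) = -31475/44663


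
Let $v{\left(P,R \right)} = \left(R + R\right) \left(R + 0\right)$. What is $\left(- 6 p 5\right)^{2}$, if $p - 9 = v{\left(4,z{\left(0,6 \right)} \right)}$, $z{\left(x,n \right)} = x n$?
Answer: $72900$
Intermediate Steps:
$z{\left(x,n \right)} = n x$
$v{\left(P,R \right)} = 2 R^{2}$ ($v{\left(P,R \right)} = 2 R R = 2 R^{2}$)
$p = 9$ ($p = 9 + 2 \left(6 \cdot 0\right)^{2} = 9 + 2 \cdot 0^{2} = 9 + 2 \cdot 0 = 9 + 0 = 9$)
$\left(- 6 p 5\right)^{2} = \left(\left(-6\right) 9 \cdot 5\right)^{2} = \left(\left(-54\right) 5\right)^{2} = \left(-270\right)^{2} = 72900$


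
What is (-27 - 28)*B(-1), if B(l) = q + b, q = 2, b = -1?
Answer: -55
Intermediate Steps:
B(l) = 1 (B(l) = 2 - 1 = 1)
(-27 - 28)*B(-1) = (-27 - 28)*1 = -55*1 = -55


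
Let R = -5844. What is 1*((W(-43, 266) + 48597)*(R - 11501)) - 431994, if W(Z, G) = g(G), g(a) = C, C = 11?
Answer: -843537754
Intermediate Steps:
g(a) = 11
W(Z, G) = 11
1*((W(-43, 266) + 48597)*(R - 11501)) - 431994 = 1*((11 + 48597)*(-5844 - 11501)) - 431994 = 1*(48608*(-17345)) - 431994 = 1*(-843105760) - 431994 = -843105760 - 431994 = -843537754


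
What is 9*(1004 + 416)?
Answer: 12780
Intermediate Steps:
9*(1004 + 416) = 9*1420 = 12780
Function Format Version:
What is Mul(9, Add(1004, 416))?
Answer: 12780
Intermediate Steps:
Mul(9, Add(1004, 416)) = Mul(9, 1420) = 12780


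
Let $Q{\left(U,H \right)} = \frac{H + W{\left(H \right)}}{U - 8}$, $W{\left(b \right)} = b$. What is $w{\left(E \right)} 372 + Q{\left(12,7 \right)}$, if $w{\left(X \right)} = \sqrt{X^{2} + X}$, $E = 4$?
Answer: $\frac{7}{2} + 744 \sqrt{5} \approx 1667.1$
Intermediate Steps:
$w{\left(X \right)} = \sqrt{X + X^{2}}$
$Q{\left(U,H \right)} = \frac{2 H}{-8 + U}$ ($Q{\left(U,H \right)} = \frac{H + H}{U - 8} = \frac{2 H}{-8 + U}$)
$w{\left(E \right)} 372 + Q{\left(12,7 \right)} = \sqrt{4 \left(1 + 4\right)} 372 + 2 \cdot 7 \frac{1}{-8 + 12} = \sqrt{4 \cdot 5} \cdot 372 + 2 \cdot 7 \cdot \frac{1}{4} = \sqrt{20} \cdot 372 + 2 \cdot 7 \cdot \frac{1}{4} = 2 \sqrt{5} \cdot 372 + \frac{7}{2} = 744 \sqrt{5} + \frac{7}{2} = \frac{7}{2} + 744 \sqrt{5}$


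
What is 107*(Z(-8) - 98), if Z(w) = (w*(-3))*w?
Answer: -31030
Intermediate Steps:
Z(w) = -3*w² (Z(w) = (-3*w)*w = -3*w²)
107*(Z(-8) - 98) = 107*(-3*(-8)² - 98) = 107*(-3*64 - 98) = 107*(-192 - 98) = 107*(-290) = -31030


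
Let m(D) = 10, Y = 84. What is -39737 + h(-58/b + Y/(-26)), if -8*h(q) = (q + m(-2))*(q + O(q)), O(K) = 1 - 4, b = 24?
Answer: -7735401085/194688 ≈ -39732.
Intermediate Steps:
O(K) = -3
h(q) = -(-3 + q)*(10 + q)/8 (h(q) = -(q + 10)*(q - 3)/8 = -(10 + q)*(-3 + q)/8 = -(-3 + q)*(10 + q)/8)
-39737 + h(-58/b + Y/(-26)) = -39737 + (15/4 - 7*(-58/24 + 84/(-26))/8 - (-58/24 + 84/(-26))²/8) = -39737 + (15/4 - 7*(-58*1/24 + 84*(-1/26))/8 - (-58*1/24 + 84*(-1/26))²/8) = -39737 + (15/4 - 7*(-29/12 - 42/13)/8 - (-29/12 - 42/13)²/8) = -39737 + (15/4 - 7/8*(-881/156) - (-881/156)²/8) = -39737 + (15/4 + 6167/1248 - ⅛*776161/24336) = -39737 + (15/4 + 6167/1248 - 776161/194688) = -39737 + 915971/194688 = -7735401085/194688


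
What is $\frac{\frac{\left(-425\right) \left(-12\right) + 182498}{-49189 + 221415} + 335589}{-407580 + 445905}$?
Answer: $\frac{28898669356}{3300280725} \approx 8.7564$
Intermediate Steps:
$\frac{\frac{\left(-425\right) \left(-12\right) + 182498}{-49189 + 221415} + 335589}{-407580 + 445905} = \frac{\frac{5100 + 182498}{172226} + 335589}{38325} = \left(187598 \cdot \frac{1}{172226} + 335589\right) \frac{1}{38325} = \left(\frac{93799}{86113} + 335589\right) \frac{1}{38325} = \frac{28898669356}{86113} \cdot \frac{1}{38325} = \frac{28898669356}{3300280725}$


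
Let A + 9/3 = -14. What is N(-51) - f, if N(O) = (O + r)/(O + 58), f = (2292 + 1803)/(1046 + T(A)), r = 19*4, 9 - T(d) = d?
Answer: -1865/7504 ≈ -0.24853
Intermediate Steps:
A = -17 (A = -3 - 14 = -17)
T(d) = 9 - d
r = 76
f = 4095/1072 (f = (2292 + 1803)/(1046 + (9 - 1*(-17))) = 4095/(1046 + (9 + 17)) = 4095/(1046 + 26) = 4095/1072 ≈ 3.8200)
N(O) = (76 + O)/(58 + O) (N(O) = (O + 76)/(O + 58) = (76 + O)/(58 + O))
N(-51) - f = (76 - 51)/(58 - 51) - 1*4095/1072 = 25/7 - 4095/1072 = -1865/7504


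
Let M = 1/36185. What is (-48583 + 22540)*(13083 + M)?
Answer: -12328973815308/36185 ≈ -3.4072e+8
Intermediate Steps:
M = 1/36185 ≈ 2.7636e-5
(-48583 + 22540)*(13083 + M) = (-48583 + 22540)*(13083 + 1/36185) = -26043*473408356/36185 = -12328973815308/36185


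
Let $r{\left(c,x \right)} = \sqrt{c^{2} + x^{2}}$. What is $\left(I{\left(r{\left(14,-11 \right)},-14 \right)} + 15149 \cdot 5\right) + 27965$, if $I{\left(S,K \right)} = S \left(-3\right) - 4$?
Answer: $103706 - 3 \sqrt{317} \approx 1.0365 \cdot 10^{5}$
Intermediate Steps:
$I{\left(S,K \right)} = -4 - 3 S$ ($I{\left(S,K \right)} = - 3 S - 4 = -4 - 3 S$)
$\left(I{\left(r{\left(14,-11 \right)},-14 \right)} + 15149 \cdot 5\right) + 27965 = \left(\left(-4 - 3 \sqrt{14^{2} + \left(-11\right)^{2}}\right) + 15149 \cdot 5\right) + 27965 = \left(\left(-4 - 3 \sqrt{196 + 121}\right) + 75745\right) + 27965 = \left(\left(-4 - 3 \sqrt{317}\right) + 75745\right) + 27965 = \left(75741 - 3 \sqrt{317}\right) + 27965 = 103706 - 3 \sqrt{317}$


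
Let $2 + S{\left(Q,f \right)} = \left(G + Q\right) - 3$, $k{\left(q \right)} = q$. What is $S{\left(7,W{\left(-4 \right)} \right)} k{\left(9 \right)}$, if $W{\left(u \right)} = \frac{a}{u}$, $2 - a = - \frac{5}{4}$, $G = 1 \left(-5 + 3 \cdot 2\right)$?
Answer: $27$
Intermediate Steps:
$G = 1$ ($G = 1 \left(-5 + 6\right) = 1 \cdot 1 = 1$)
$a = \frac{13}{4}$ ($a = 2 - - \frac{5}{4} = 2 + \frac{5}{4} = \frac{13}{4} \approx 3.25$)
$W{\left(u \right)} = \frac{13}{4 u}$
$S{\left(Q,f \right)} = -4 + Q$ ($S{\left(Q,f \right)} = -2 + \left(\left(1 + Q\right) - 3\right) = -2 + \left(-2 + Q\right) = -4 + Q$)
$S{\left(7,W{\left(-4 \right)} \right)} k{\left(9 \right)} = \left(-4 + 7\right) 9 = 3 \cdot 9 = 27$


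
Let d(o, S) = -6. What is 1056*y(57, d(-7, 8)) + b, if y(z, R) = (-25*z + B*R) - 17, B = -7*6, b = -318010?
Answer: -1574650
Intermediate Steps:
B = -42
y(z, R) = -17 - 42*R - 25*z (y(z, R) = (-25*z - 42*R) - 17 = (-42*R - 25*z) - 17 = -17 - 42*R - 25*z)
1056*y(57, d(-7, 8)) + b = 1056*(-17 - 42*(-6) - 25*57) - 318010 = 1056*(-17 + 252 - 1425) - 318010 = 1056*(-1190) - 318010 = -1256640 - 318010 = -1574650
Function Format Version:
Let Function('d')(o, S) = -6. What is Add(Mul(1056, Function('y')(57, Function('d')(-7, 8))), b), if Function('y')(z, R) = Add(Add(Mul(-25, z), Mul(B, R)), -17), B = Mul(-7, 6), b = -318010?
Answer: -1574650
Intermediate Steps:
B = -42
Function('y')(z, R) = Add(-17, Mul(-42, R), Mul(-25, z)) (Function('y')(z, R) = Add(Add(Mul(-25, z), Mul(-42, R)), -17) = Add(Add(Mul(-42, R), Mul(-25, z)), -17) = Add(-17, Mul(-42, R), Mul(-25, z)))
Add(Mul(1056, Function('y')(57, Function('d')(-7, 8))), b) = Add(Mul(1056, Add(-17, Mul(-42, -6), Mul(-25, 57))), -318010) = Add(Mul(1056, Add(-17, 252, -1425)), -318010) = Add(Mul(1056, -1190), -318010) = Add(-1256640, -318010) = -1574650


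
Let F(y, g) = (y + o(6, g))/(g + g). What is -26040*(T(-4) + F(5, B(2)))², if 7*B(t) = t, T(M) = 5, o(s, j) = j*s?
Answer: -14611695/2 ≈ -7.3058e+6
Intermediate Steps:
B(t) = t/7
F(y, g) = (y + 6*g)/(2*g) (F(y, g) = (y + g*6)/(g + g) = (y + 6*g)/((2*g)) = (y + 6*g)*(1/(2*g)) = (y + 6*g)/(2*g))
-26040*(T(-4) + F(5, B(2)))² = -26040*(5 + (3 + (½)*5/((⅐)*2)))² = -26040*(5 + (3 + (½)*5/(2/7)))² = -26040*(5 + (3 + (½)*5*(7/2)))² = -26040*(5 + (3 + 35/4))² = -26040*(5 + 47/4)² = -26040*(67/4)² = -26040*4489/16 = -14611695/2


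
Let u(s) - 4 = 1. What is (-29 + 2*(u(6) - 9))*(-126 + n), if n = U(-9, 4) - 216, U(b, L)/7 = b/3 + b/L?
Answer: 56055/4 ≈ 14014.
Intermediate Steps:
U(b, L) = 7*b/3 + 7*b/L (U(b, L) = 7*(b/3 + b/L) = 7*b/3 + 7*b/L)
u(s) = 5 (u(s) = 4 + 1 = 5)
n = -1011/4 (n = (7/3)*(-9)*(3 + 4)/4 - 216 = (7/3)*(-9)*(¼)*7 - 216 = -147/4 - 216 = -1011/4 ≈ -252.75)
(-29 + 2*(u(6) - 9))*(-126 + n) = (-29 + 2*(5 - 9))*(-126 - 1011/4) = (-29 + 2*(-4))*(-1515/4) = (-29 - 8)*(-1515/4) = -37*(-1515/4) = 56055/4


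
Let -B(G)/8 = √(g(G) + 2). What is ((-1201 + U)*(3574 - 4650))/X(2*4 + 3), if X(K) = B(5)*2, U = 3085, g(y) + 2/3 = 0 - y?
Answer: -126699*I*√33/11 ≈ -66166.0*I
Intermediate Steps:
g(y) = -⅔ - y (g(y) = -⅔ + (0 - y) = -⅔ - y)
B(G) = -8*√(4/3 - G) (B(G) = -8*√((-⅔ - G) + 2) = -8*√(4/3 - G))
X(K) = -16*I*√33/3 (X(K) = -8*√(12 - 9*5)/3*2 = -8*√(12 - 45)/3*2 = -8*I*√33/3*2 = -16*I*√33/3)
((-1201 + U)*(3574 - 4650))/X(2*4 + 3) = ((-1201 + 3085)*(3574 - 4650))/((-16*I*√33/3)) = (1884*(-1076))*(I*√33/176) = -126699*I*√33/11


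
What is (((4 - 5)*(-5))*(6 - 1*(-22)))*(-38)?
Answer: -5320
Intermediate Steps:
(((4 - 5)*(-5))*(6 - 1*(-22)))*(-38) = ((-1*(-5))*(6 + 22))*(-38) = (5*28)*(-38) = 140*(-38) = -5320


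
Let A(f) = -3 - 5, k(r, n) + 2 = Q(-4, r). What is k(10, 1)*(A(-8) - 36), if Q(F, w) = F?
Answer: 264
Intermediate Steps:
k(r, n) = -6 (k(r, n) = -2 - 4 = -6)
A(f) = -8
k(10, 1)*(A(-8) - 36) = -6*(-8 - 36) = -6*(-44) = 264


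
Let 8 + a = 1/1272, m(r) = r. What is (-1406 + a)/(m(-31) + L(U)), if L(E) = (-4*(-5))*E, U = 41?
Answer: -1798607/1003608 ≈ -1.7921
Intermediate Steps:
a = -10175/1272 (a = -8 + 1/1272 = -10175/1272 ≈ -7.9992)
L(E) = 20*E
(-1406 + a)/(m(-31) + L(U)) = (-1406 - 10175/1272)/(-31 + 20*41) = -1798607/(1272*(-31 + 820)) = -1798607/1272/789 = -1798607/1272*1/789 = -1798607/1003608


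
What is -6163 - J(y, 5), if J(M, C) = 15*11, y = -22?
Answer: -6328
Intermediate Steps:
J(M, C) = 165
-6163 - J(y, 5) = -6163 - 1*165 = -6163 - 165 = -6328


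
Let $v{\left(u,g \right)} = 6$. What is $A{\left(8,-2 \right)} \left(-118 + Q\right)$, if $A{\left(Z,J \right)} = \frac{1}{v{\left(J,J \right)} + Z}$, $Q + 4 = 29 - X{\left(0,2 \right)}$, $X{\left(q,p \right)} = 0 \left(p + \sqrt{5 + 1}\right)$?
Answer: $- \frac{93}{14} \approx -6.6429$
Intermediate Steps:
$X{\left(q,p \right)} = 0$ ($X{\left(q,p \right)} = 0 \left(p + \sqrt{6}\right) = 0$)
$Q = 25$ ($Q = -4 + \left(29 - 0\right) = -4 + \left(29 + 0\right) = -4 + 29 = 25$)
$A{\left(Z,J \right)} = \frac{1}{6 + Z}$
$A{\left(8,-2 \right)} \left(-118 + Q\right) = \frac{-118 + 25}{6 + 8} = \frac{1}{14} \left(-93\right) = - \frac{93}{14}$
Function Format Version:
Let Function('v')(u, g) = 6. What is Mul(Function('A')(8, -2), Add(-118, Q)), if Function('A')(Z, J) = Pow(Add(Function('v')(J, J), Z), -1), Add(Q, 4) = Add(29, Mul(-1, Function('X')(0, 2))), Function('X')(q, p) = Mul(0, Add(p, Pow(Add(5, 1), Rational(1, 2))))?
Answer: Rational(-93, 14) ≈ -6.6429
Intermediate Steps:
Function('X')(q, p) = 0 (Function('X')(q, p) = Mul(0, Add(p, Pow(6, Rational(1, 2)))) = 0)
Q = 25 (Q = Add(-4, Add(29, Mul(-1, 0))) = Add(-4, Add(29, 0)) = Add(-4, 29) = 25)
Function('A')(Z, J) = Pow(Add(6, Z), -1)
Mul(Function('A')(8, -2), Add(-118, Q)) = Mul(Pow(Add(6, 8), -1), Add(-118, 25)) = Mul(Pow(14, -1), -93) = Mul(Rational(1, 14), -93) = Rational(-93, 14)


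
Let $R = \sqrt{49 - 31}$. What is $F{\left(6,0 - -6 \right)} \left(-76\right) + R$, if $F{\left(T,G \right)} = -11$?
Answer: $836 + 3 \sqrt{2} \approx 840.24$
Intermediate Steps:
$R = 3 \sqrt{2}$ ($R = \sqrt{18} = 3 \sqrt{2} \approx 4.2426$)
$F{\left(6,0 - -6 \right)} \left(-76\right) + R = \left(-11\right) \left(-76\right) + 3 \sqrt{2} = 836 + 3 \sqrt{2}$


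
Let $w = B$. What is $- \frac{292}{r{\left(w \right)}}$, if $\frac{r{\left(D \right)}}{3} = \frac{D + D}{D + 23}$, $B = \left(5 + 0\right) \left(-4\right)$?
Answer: $\frac{73}{10} \approx 7.3$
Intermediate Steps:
$B = -20$ ($B = 5 \left(-4\right) = -20$)
$w = -20$
$r{\left(D \right)} = \frac{6 D}{23 + D}$ ($r{\left(D \right)} = 3 \frac{D + D}{D + 23} = 3 \frac{2 D}{23 + D} = \frac{6 D}{23 + D}$)
$- \frac{292}{r{\left(w \right)}} = - \frac{292}{6 \left(-20\right) \frac{1}{23 - 20}} = - \frac{292}{6 \left(-20\right) \frac{1}{3}} = - \frac{292}{-40} = \left(-292\right) \left(- \frac{1}{40}\right) = \frac{73}{10}$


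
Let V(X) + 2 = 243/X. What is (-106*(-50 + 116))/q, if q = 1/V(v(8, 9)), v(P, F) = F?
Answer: -174900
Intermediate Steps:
V(X) = -2 + 243/X
q = 1/25 (q = 1/(-2 + 243/9) = 1/(-2 + 243*(⅑)) = 1/(-2 + 27) = 1/25 ≈ 0.040000)
(-106*(-50 + 116))/q = (-106*(-50 + 116))/(1/25) = -106*66*25 = -6996*25 = -174900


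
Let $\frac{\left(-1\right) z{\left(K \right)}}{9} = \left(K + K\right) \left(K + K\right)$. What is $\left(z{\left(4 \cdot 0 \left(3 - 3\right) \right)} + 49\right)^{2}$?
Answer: $2401$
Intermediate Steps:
$z{\left(K \right)} = - 36 K^{2}$ ($z{\left(K \right)} = - 9 \left(K + K\right) \left(K + K\right) = - 9 \cdot 2 K 2 K = - 9 \cdot 4 K^{2} = - 36 K^{2}$)
$\left(z{\left(4 \cdot 0 \left(3 - 3\right) \right)} + 49\right)^{2} = \left(- 36 \left(4 \cdot 0 \left(3 - 3\right)\right)^{2} + 49\right)^{2} = \left(- 36 \left(0 \left(3 - 3\right)\right)^{2} + 49\right)^{2} = \left(- 36 \left(0 \cdot 0\right)^{2} + 49\right)^{2} = \left(- 36 \cdot 0^{2} + 49\right)^{2} = \left(\left(-36\right) 0 + 49\right)^{2} = \left(0 + 49\right)^{2} = 49^{2} = 2401$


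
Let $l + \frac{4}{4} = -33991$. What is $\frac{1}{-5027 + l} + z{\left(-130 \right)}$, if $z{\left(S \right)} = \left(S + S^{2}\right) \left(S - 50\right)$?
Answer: $- \frac{117782753401}{39019} \approx -3.0186 \cdot 10^{6}$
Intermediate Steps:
$l = -33992$ ($l = -1 - 33991 = -33992$)
$z{\left(S \right)} = \left(-50 + S\right) \left(S + S^{2}\right)$ ($z{\left(S \right)} = \left(S + S^{2}\right) \left(-50 + S\right) = \left(-50 + S\right) \left(S + S^{2}\right)$)
$\frac{1}{-5027 + l} + z{\left(-130 \right)} = \frac{1}{-5027 - 33992} - 130 \left(-50 + \left(-130\right)^{2} - -6370\right) = \frac{1}{-39019} - 130 \left(-50 + 16900 + 6370\right) = - \frac{1}{39019} - 3018600 = - \frac{117782753401}{39019}$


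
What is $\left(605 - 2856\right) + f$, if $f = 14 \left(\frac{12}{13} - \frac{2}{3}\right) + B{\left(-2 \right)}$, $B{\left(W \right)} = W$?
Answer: $- \frac{87727}{39} \approx -2249.4$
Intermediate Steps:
$f = \frac{62}{39}$ ($f = 14 \left(\frac{12}{13} - \frac{2}{3}\right) - 2 = 14 \cdot \frac{10}{39} - 2 = \frac{140}{39} - 2 = \frac{62}{39} \approx 1.5897$)
$\left(605 - 2856\right) + f = \left(605 - 2856\right) + \frac{62}{39} = -2251 + \frac{62}{39} = - \frac{87727}{39}$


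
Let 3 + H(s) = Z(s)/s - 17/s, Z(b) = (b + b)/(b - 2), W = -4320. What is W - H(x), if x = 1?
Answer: -4298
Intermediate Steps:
Z(b) = 2*b/(-2 + b) (Z(b) = (2*b)/(-2 + b) = 2*b/(-2 + b))
H(s) = -3 - 17/s + 2/(-2 + s) (H(s) = -3 + ((2*s/(-2 + s))/s - 17/s) = -3 + (2/(-2 + s) - 17/s) = -3 + (-17/s + 2/(-2 + s)) = -3 - 17/s + 2/(-2 + s))
W - H(x) = -4320 - (34 - 9*1 - 3*1**2)/(1*(-2 + 1)) = -4320 - (34 - 9 - 3*1)/(-1) = -4320 - (-1)*(34 - 9 - 3) = -4320 - (-1)*22 = -4320 - 1*(-22) = -4320 + 22 = -4298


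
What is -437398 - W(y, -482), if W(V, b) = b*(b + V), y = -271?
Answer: -800344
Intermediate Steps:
W(V, b) = b*(V + b)
-437398 - W(y, -482) = -437398 - (-482)*(-271 - 482) = -437398 - (-482)*(-753) = -437398 - 1*362946 = -437398 - 362946 = -800344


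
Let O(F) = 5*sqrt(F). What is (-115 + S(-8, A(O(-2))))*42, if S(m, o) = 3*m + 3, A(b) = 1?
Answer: -5712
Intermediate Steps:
S(m, o) = 3 + 3*m
(-115 + S(-8, A(O(-2))))*42 = (-115 + (3 + 3*(-8)))*42 = (-115 + (3 - 24))*42 = (-115 - 21)*42 = -136*42 = -5712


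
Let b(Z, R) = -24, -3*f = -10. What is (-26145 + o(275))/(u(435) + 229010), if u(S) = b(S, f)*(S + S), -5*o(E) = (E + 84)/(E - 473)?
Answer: -25883191/206048700 ≈ -0.12562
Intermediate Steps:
o(E) = -(84 + E)/(5*(-473 + E)) (o(E) = -(E + 84)/(5*(E - 473)) = -(84 + E)/(5*(-473 + E)))
f = 10/3 (f = -1/3*(-10) = 10/3 ≈ 3.3333)
u(S) = -48*S (u(S) = -24*(S + S) = -48*S)
(-26145 + o(275))/(u(435) + 229010) = (-26145 + (-84 - 1*275)/(5*(-473 + 275)))/(-48*435 + 229010) = (-26145 + (1/5)*(-84 - 275)/(-198))/(-20880 + 229010) = (-26145 + (1/5)*(-1/198)*(-359))/208130 = (-26145 + 359/990)*(1/208130) = -25883191/990*1/208130 = -25883191/206048700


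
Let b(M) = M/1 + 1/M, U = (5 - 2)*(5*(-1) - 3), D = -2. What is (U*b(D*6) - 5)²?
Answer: 81225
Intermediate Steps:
U = -24 (U = 3*(-5 - 3) = 3*(-8) = -24)
b(M) = M + 1/M (b(M) = M*1 + 1/M = M + 1/M)
(U*b(D*6) - 5)² = (-24*(-2*6 + 1/(-2*6)) - 5)² = (-24*(-12 + 1/(-12)) - 5)² = (-24*(-12 - 1/12) - 5)² = (-24*(-145/12) - 5)² = (290 - 5)² = 285² = 81225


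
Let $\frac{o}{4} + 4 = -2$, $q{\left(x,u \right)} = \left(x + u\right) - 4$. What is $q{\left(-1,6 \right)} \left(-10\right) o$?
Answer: $240$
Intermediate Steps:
$q{\left(x,u \right)} = -4 + u + x$ ($q{\left(x,u \right)} = \left(u + x\right) - 4 = -4 + u + x$)
$o = -24$ ($o = -16 + 4 \left(-2\right) = -16 - 8 = -24$)
$q{\left(-1,6 \right)} \left(-10\right) o = \left(-4 + 6 - 1\right) \left(-10\right) \left(-24\right) = 1 \left(-10\right) \left(-24\right) = \left(-10\right) \left(-24\right) = 240$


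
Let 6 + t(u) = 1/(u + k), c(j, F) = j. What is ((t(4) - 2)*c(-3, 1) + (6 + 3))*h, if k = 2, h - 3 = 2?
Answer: 325/2 ≈ 162.50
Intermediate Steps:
h = 5 (h = 3 + 2 = 5)
t(u) = -6 + 1/(2 + u) (t(u) = -6 + 1/(u + 2) = -6 + 1/(2 + u))
((t(4) - 2)*c(-3, 1) + (6 + 3))*h = (((-11 - 6*4)/(2 + 4) - 2)*(-3) + (6 + 3))*5 = (((-11 - 24)/6 - 2)*(-3) + 9)*5 = (((⅙)*(-35) - 2)*(-3) + 9)*5 = ((-35/6 - 2)*(-3) + 9)*5 = (-47/6*(-3) + 9)*5 = (47/2 + 9)*5 = (65/2)*5 = 325/2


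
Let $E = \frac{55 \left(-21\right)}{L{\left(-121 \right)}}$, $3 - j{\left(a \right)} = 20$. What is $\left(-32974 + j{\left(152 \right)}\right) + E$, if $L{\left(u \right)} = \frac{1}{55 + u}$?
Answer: $43239$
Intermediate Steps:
$j{\left(a \right)} = -17$ ($j{\left(a \right)} = 3 - 20 = -17$)
$E = 76230$ ($E = \frac{55 \left(-21\right)}{\frac{1}{55 - 121}} = - \frac{1155}{\frac{1}{-66}} = - \frac{1155}{- \frac{1}{66}} = \left(-1155\right) \left(-66\right) = 76230$)
$\left(-32974 + j{\left(152 \right)}\right) + E = \left(-32974 - 17\right) + 76230 = -32991 + 76230 = 43239$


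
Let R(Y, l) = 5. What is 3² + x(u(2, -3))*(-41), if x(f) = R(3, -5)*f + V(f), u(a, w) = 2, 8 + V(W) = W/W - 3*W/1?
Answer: 132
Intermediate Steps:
V(W) = -7 - 3*W (V(W) = -8 + (W/W - 3*W/1) = -8 + (1 - 3*W*1) = -8 + (1 - 3*W) = -7 - 3*W)
x(f) = -7 + 2*f (x(f) = 5*f + (-7 - 3*f) = -7 + 2*f)
3² + x(u(2, -3))*(-41) = 3² + (-7 + 2*2)*(-41) = 9 + (-7 + 4)*(-41) = 9 - 3*(-41) = 9 + 123 = 132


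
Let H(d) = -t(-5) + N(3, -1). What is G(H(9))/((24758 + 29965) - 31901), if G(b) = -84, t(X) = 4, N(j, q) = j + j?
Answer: -42/11411 ≈ -0.0036807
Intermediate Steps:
N(j, q) = 2*j
H(d) = 2 (H(d) = -1*4 + 2*3 = -4 + 6 = 2)
G(H(9))/((24758 + 29965) - 31901) = -84/((24758 + 29965) - 31901) = -84/(54723 - 31901) = -84/22822 = -84*1/22822 = -42/11411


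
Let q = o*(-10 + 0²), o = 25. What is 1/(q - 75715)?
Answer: -1/75965 ≈ -1.3164e-5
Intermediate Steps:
q = -250 (q = 25*(-10 + 0²) = 25*(-10 + 0) = 25*(-10) = -250)
1/(q - 75715) = 1/(-250 - 75715) = 1/(-75965) = -1/75965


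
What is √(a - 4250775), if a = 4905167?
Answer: 2*√163598 ≈ 808.95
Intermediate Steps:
√(a - 4250775) = √(4905167 - 4250775) = √654392 = 2*√163598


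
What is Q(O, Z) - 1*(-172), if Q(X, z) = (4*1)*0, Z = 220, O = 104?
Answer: 172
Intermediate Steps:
Q(X, z) = 0 (Q(X, z) = 4*0 = 0)
Q(O, Z) - 1*(-172) = 0 - 1*(-172) = 0 + 172 = 172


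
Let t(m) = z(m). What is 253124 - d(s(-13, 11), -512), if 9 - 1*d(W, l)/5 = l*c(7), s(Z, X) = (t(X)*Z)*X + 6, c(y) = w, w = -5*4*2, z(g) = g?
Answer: 355479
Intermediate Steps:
t(m) = m
w = -40 (w = -20*2 = -40)
c(y) = -40
s(Z, X) = 6 + Z*X² (s(Z, X) = (X*Z)*X + 6 = Z*X² + 6 = 6 + Z*X²)
d(W, l) = 45 + 200*l (d(W, l) = 45 - 5*l*(-40) = 45 - (-200)*l = 45 + 200*l)
253124 - d(s(-13, 11), -512) = 253124 - (45 + 200*(-512)) = 253124 - (45 - 102400) = 253124 - 1*(-102355) = 253124 + 102355 = 355479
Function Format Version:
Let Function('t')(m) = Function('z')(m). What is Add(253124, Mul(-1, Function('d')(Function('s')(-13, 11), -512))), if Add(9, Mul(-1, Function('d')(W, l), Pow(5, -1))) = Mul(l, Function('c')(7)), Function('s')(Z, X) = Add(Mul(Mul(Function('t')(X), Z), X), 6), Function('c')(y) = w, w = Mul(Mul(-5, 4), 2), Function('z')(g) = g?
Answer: 355479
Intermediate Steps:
Function('t')(m) = m
w = -40 (w = Mul(-20, 2) = -40)
Function('c')(y) = -40
Function('s')(Z, X) = Add(6, Mul(Z, Pow(X, 2))) (Function('s')(Z, X) = Add(Mul(Mul(X, Z), X), 6) = Add(Mul(Z, Pow(X, 2)), 6) = Add(6, Mul(Z, Pow(X, 2))))
Function('d')(W, l) = Add(45, Mul(200, l)) (Function('d')(W, l) = Add(45, Mul(-5, Mul(l, -40))) = Add(45, Mul(-5, Mul(-40, l))) = Add(45, Mul(200, l)))
Add(253124, Mul(-1, Function('d')(Function('s')(-13, 11), -512))) = Add(253124, Mul(-1, Add(45, Mul(200, -512)))) = Add(253124, Mul(-1, Add(45, -102400))) = Add(253124, Mul(-1, -102355)) = Add(253124, 102355) = 355479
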